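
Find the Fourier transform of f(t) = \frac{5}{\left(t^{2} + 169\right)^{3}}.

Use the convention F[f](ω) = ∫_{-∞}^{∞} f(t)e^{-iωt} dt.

F(ω) = \frac{5 \pi \left(169 \omega^{2} + 39 \left|{\omega}\right| + 3\right) e^{- 13 \left|{\omega}\right|}}{2970344}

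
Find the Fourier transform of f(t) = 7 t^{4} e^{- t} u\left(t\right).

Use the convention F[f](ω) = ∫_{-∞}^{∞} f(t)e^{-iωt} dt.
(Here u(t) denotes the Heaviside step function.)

F(ω) = \frac{168}{\left(i \omega + 1\right)^{5}}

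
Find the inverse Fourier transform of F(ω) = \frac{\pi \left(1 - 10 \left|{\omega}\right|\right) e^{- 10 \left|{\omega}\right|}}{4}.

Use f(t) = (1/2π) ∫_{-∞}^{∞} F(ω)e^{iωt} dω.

f(t) = \frac{5 t^{2}}{\left(t^{2} + 100\right)^{2}}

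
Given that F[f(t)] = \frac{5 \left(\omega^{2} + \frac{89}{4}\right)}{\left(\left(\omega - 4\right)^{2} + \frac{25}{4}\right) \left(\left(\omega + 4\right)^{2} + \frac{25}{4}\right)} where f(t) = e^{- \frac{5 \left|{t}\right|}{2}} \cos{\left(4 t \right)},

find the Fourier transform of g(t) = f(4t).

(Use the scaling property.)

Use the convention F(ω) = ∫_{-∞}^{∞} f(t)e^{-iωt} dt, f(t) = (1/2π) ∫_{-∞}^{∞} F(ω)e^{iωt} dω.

F[g](ω) = \frac{20 \left(\omega^{2} + 356\right)}{\omega^{4} - 312 \omega^{2} + 126736}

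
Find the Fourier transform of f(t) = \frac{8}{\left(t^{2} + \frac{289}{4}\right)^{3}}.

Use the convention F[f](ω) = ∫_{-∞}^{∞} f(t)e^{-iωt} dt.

F(ω) = \frac{8 \pi \left(289 \omega^{2} + 102 \left|{\omega}\right| + 12\right) e^{- \frac{17 \left|{\omega}\right|}{2}}}{1419857}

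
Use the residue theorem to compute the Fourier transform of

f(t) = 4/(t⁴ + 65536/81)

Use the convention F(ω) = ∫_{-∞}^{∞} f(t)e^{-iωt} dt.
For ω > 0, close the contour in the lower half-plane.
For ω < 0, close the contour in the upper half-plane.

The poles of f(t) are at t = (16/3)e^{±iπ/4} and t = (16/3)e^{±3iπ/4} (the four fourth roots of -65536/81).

Let g(z) = f(z)e^{-iωz}; for large |z| the factor e^{-iωz} decays in the lower half-plane when ω > 0 and in the upper half-plane when ω < 0.

Case ω > 0 (lower half-plane, clockwise contour ⇒ F(ω) = -2πi·ΣRes):
  Res_{z = - \frac{8 \sqrt{2}}{3} - \frac{8 \sqrt{2} i}{3}} g(z) = \frac{27 \sqrt{2} i \left(1 - i\right) e^{\frac{8 \sqrt{2} \omega \left(-1 + i\right)}{3}}}{8192}
  Res_{z = \frac{8 \sqrt{2}}{3} - \frac{8 \sqrt{2} i}{3}} g(z) = \frac{27 \sqrt{2} i \left(1 + i\right) e^{- \frac{8 \sqrt{2} \omega \left(1 + i\right)}{3}}}{8192}
  F(ω) = -2πi·ΣRes = \frac{27 \sqrt{2} \pi \left(1 - i\right) \left(e^{\frac{16 \sqrt{2} i \omega}{3}} + i\right) e^{- \frac{8 \sqrt{2} \omega \left(1 + i\right)}{3}}}{4096} = \frac{27 \sqrt{2} \pi \left(\sin{\left(\frac{8 \sqrt{2} \omega}{3} \right)} + \cos{\left(\frac{8 \sqrt{2} \omega}{3} \right)}\right) e^{- \frac{8 \sqrt{2} \omega}{3}}}{2048}

Case ω < 0 (upper half-plane, counterclockwise contour ⇒ F(ω) = +2πi·ΣRes):
  Res_{z = \frac{8 \sqrt{2}}{3} + \frac{8 \sqrt{2} i}{3}} g(z) = \frac{27 \sqrt{2} i \left(-1 + i\right) e^{\frac{8 \sqrt{2} \omega \left(1 - i\right)}{3}}}{8192}
  Res_{z = - \frac{8 \sqrt{2}}{3} + \frac{8 \sqrt{2} i}{3}} g(z) = \frac{27 \sqrt{2} \left(1 - i\right) e^{\frac{8 \sqrt{2} \omega \left(1 + i\right)}{3}}}{8192}
  F(ω) = 2πi·ΣRes = - \frac{27 \sqrt{2} i \pi \left(i \left(1 - i\right) e^{\frac{8 \sqrt{2} \omega \left(1 - i\right)}{3}} - \left(1 - i\right) e^{\frac{8 \sqrt{2} \omega \left(1 + i\right)}{3}}\right)}{4096} = \frac{27 \sqrt{2} \pi \left(- \sin{\left(\frac{8 \sqrt{2} \omega}{3} \right)} + \cos{\left(\frac{8 \sqrt{2} \omega}{3} \right)}\right) e^{\frac{8 \sqrt{2} \omega}{3}}}{2048}

Both cases combine into a single formula in |ω|:

F(ω) = \frac{27 \sqrt{2} \pi \left(\sin{\left(\frac{8 \sqrt{2} \left|{\omega}\right|}{3} \right)} + \cos{\left(\frac{8 \sqrt{2} \left|{\omega}\right|}{3} \right)}\right) e^{- \frac{8 \sqrt{2} \left|{\omega}\right|}{3}}}{2048}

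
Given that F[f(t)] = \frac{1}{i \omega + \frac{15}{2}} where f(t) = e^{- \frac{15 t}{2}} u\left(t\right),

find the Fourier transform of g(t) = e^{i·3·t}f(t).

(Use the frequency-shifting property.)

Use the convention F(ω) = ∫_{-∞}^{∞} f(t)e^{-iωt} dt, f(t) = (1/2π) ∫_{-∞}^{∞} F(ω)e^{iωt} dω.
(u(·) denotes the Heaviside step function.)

F[g](ω) = \frac{2}{2 i \left(\omega - 3\right) + 15}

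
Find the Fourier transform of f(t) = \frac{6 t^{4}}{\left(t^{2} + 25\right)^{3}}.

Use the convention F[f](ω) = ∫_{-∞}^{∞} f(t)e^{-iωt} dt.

F(ω) = \frac{3 \pi \left(25 \omega^{2} - 25 \left|{\omega}\right| + 3\right) e^{- 5 \left|{\omega}\right|}}{20}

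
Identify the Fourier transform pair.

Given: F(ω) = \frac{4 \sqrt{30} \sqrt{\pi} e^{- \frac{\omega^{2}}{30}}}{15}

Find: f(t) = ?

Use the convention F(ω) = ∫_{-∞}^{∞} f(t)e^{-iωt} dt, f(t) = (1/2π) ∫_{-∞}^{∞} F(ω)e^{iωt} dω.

f(t) = 4 e^{- \frac{15 t^{2}}{2}}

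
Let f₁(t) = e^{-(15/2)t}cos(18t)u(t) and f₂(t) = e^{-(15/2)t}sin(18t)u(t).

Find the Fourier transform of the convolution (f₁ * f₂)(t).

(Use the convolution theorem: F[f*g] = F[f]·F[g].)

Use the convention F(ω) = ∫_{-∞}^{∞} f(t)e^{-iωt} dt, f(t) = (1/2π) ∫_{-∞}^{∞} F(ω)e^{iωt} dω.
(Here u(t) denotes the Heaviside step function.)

F[f₁*f₂](ω) = \frac{144 \left(2 i \omega + 15\right)}{\left(\left(2 i \omega + 15\right)^{2} + 1296\right)^{2}}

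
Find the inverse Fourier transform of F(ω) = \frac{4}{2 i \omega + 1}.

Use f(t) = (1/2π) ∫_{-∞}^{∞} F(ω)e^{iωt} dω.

f(t) = 2 e^{- \frac{t}{2}} u\left(t\right)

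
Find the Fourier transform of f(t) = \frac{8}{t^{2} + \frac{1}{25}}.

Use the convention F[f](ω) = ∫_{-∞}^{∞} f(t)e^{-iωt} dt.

F(ω) = 40 \pi e^{- \frac{\left|{\omega}\right|}{5}}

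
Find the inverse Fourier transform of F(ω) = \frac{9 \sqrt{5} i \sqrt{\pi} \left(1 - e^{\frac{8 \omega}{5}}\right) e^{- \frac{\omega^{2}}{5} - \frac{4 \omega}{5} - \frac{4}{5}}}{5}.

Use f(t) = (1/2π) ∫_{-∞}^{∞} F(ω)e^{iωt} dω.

f(t) = 9 e^{- \frac{5 t^{2}}{4}} \sin{\left(2 t \right)}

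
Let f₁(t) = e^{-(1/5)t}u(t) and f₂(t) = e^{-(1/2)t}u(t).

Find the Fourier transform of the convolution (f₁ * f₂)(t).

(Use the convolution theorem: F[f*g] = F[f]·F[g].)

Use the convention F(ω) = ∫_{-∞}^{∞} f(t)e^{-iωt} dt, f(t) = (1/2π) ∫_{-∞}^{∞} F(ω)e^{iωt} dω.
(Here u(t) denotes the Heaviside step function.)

F[f₁*f₂](ω) = \frac{10}{- 10 \omega^{2} + 7 i \omega + 1}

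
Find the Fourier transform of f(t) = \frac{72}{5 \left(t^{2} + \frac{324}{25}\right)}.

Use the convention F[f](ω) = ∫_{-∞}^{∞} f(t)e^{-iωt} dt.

F(ω) = 4 \pi e^{- \frac{18 \left|{\omega}\right|}{5}}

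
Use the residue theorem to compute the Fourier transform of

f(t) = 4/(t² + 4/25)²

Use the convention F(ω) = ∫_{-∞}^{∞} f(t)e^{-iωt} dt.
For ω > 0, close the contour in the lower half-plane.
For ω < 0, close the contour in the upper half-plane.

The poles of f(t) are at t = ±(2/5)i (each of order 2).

Let g(z) = f(z)e^{-iωz}; for large |z| the factor e^{-iωz} decays in the lower half-plane when ω > 0 and in the upper half-plane when ω < 0.

Case ω > 0 (lower half-plane, clockwise contour ⇒ F(ω) = -2πi·ΣRes):
  Res_{z = - \frac{2 i}{5}} g(z) = \frac{25 i \left(2 \omega + 5\right) e^{- \frac{2 \omega}{5}}}{8} (pole of order 2)
  F(ω) = -2πi·ΣRes = \frac{25 \pi \left(2 \omega + 5\right) e^{- \frac{2 \omega}{5}}}{4}

Case ω < 0 (upper half-plane, counterclockwise contour ⇒ F(ω) = +2πi·ΣRes):
  Res_{z = \frac{2 i}{5}} g(z) = \frac{25 i \left(2 \omega - 5\right) e^{\frac{2 \omega}{5}}}{8} (pole of order 2)
  F(ω) = 2πi·ΣRes = \frac{25 \pi \left(5 - 2 \omega\right) e^{\frac{2 \omega}{5}}}{4}

Both cases combine into a single formula in |ω|:

F(ω) = \frac{25 \pi \left(2 \left|{\omega}\right| + 5\right) e^{- \frac{2 \left|{\omega}\right|}{5}}}{4}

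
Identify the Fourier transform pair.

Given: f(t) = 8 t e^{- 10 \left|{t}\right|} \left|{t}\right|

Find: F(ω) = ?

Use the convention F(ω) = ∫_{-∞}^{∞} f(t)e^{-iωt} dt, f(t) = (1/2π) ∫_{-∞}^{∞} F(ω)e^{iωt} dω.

F(ω) = \frac{32 i \omega \left(\omega^{2} - 300\right)}{\left(\omega^{2} + 100\right)^{3}}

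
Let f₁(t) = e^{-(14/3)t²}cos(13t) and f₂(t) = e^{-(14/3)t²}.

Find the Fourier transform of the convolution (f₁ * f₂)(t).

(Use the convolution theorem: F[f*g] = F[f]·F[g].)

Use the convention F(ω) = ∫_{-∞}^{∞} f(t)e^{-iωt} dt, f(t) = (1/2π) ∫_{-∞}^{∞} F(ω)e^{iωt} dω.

F[f₁*f₂](ω) = \frac{3 \pi \left(e^{\frac{39 \omega}{14}} + 1\right) e^{- \frac{3 \omega^{2}}{28} - \frac{39 \omega}{28} - \frac{507}{56}}}{28}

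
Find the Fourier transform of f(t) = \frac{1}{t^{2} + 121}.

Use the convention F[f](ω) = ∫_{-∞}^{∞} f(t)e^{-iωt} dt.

F(ω) = \frac{\pi e^{- 11 \left|{\omega}\right|}}{11}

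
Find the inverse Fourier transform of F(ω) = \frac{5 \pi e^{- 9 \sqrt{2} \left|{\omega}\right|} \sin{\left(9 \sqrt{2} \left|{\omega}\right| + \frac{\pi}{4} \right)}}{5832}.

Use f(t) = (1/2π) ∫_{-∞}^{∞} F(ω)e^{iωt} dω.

f(t) = \frac{5}{t^{4} + 104976}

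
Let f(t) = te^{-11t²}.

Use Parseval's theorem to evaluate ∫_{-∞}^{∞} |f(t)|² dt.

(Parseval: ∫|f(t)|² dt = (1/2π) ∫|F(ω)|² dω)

∫|f(t)|² dt = \frac{\sqrt{22} \sqrt{\pi}}{968}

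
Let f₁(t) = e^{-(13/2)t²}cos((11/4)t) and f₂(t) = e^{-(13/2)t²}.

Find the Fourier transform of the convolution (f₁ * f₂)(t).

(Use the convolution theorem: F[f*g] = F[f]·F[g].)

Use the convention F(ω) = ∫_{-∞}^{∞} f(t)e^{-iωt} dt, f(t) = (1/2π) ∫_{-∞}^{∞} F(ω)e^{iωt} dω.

F[f₁*f₂](ω) = \frac{\pi \left(e^{\frac{11 \omega}{26}} + 1\right) e^{- \frac{\omega^{2}}{13} - \frac{11 \omega}{52} - \frac{121}{416}}}{13}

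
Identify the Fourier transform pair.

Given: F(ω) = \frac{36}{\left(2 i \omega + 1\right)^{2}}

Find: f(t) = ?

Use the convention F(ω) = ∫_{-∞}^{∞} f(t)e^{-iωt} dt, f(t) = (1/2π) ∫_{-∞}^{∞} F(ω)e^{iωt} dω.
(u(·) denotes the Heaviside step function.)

f(t) = 9 t e^{- \frac{t}{2}} u\left(t\right)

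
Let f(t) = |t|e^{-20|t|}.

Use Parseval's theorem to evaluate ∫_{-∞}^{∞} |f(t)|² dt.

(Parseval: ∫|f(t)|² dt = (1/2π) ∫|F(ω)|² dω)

∫|f(t)|² dt = \frac{1}{16000}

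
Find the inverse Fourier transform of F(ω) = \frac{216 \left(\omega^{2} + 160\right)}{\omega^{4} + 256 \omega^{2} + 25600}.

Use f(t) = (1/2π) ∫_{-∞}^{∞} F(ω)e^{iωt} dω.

f(t) = 9 e^{- 12 \left|{t}\right|} \cos{\left(4 \left|{t}\right| \right)}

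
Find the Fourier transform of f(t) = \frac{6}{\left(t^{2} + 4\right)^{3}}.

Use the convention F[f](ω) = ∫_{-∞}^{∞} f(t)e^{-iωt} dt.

F(ω) = \frac{3 \pi \left(4 \omega^{2} + 6 \left|{\omega}\right| + 3\right) e^{- 2 \left|{\omega}\right|}}{128}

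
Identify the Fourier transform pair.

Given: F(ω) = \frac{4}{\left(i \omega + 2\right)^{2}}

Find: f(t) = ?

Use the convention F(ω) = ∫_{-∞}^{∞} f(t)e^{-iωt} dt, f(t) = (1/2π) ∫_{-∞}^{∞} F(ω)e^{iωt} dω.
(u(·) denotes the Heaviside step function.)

f(t) = 4 t e^{- 2 t} u\left(t\right)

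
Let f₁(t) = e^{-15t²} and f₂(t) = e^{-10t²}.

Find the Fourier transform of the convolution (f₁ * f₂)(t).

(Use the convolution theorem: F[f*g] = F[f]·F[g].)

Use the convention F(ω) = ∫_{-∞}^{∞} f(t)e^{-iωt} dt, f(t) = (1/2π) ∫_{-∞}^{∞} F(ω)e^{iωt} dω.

F[f₁*f₂](ω) = \frac{\sqrt{6} \pi e^{- \frac{\omega^{2}}{24}}}{30}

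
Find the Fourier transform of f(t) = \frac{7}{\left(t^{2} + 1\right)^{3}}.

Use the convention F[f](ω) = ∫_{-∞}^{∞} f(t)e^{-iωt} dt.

F(ω) = \frac{7 \pi \left(\omega^{2} + 3 \left|{\omega}\right| + 3\right) e^{- \left|{\omega}\right|}}{8}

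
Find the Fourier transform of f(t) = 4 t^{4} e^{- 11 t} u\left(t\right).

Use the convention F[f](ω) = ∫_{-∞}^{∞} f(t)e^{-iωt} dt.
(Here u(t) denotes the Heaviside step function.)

F(ω) = \frac{96}{\left(i \omega + 11\right)^{5}}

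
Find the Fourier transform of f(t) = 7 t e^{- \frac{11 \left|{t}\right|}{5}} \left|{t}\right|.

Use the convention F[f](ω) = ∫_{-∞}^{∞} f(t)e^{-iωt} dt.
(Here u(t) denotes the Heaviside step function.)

F(ω) = \frac{17500 i \omega \left(25 \omega^{2} - 363\right)}{\left(25 \omega^{2} + 121\right)^{3}}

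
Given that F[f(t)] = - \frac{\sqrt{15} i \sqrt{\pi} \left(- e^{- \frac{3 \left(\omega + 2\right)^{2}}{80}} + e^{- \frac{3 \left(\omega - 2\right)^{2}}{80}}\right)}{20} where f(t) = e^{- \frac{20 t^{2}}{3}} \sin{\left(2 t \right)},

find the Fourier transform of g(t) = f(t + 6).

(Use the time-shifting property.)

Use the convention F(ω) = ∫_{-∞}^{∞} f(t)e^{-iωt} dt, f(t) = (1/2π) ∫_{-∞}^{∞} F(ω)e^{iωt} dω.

F[g](ω) = \frac{\sqrt{15} i \sqrt{\pi} \left(1 - e^{\frac{3 \omega}{10}}\right) e^{- \frac{3 \omega^{2}}{80} - \frac{3 \omega}{20} + 6 i \omega - \frac{3}{20}}}{20}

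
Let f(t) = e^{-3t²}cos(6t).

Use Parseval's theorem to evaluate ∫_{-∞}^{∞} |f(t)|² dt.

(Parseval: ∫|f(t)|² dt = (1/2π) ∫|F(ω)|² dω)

∫|f(t)|² dt = \frac{\sqrt{6} \sqrt{\pi} \left(1 + e^{6}\right)}{12 e^{6}}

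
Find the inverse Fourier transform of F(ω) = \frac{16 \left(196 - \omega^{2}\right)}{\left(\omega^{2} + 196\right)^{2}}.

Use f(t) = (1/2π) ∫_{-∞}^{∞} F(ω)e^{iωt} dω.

f(t) = 8 e^{- 14 \left|{t}\right|} \left|{t}\right|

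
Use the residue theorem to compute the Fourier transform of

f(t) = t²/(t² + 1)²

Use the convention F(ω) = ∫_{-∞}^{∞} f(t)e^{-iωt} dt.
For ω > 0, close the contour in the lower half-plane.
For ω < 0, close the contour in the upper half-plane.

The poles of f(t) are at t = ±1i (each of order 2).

Let g(z) = f(z)e^{-iωz}; for large |z| the factor e^{-iωz} decays in the lower half-plane when ω > 0 and in the upper half-plane when ω < 0.

Case ω > 0 (lower half-plane, clockwise contour ⇒ F(ω) = -2πi·ΣRes):
  Res_{z = - i} g(z) = \frac{i \left(1 - \omega\right) e^{- \omega}}{4} (pole of order 2)
  F(ω) = -2πi·ΣRes = \frac{\pi \left(1 - \omega\right) e^{- \omega}}{2}

Case ω < 0 (upper half-plane, counterclockwise contour ⇒ F(ω) = +2πi·ΣRes):
  Res_{z = i} g(z) = \frac{i \left(- \omega - 1\right) e^{\omega}}{4} (pole of order 2)
  F(ω) = 2πi·ΣRes = \frac{\pi \left(\omega + 1\right) e^{\omega}}{2}

Both cases combine into a single formula in |ω|:

F(ω) = \frac{\pi \left(1 - \left|{\omega}\right|\right) e^{- \left|{\omega}\right|}}{2}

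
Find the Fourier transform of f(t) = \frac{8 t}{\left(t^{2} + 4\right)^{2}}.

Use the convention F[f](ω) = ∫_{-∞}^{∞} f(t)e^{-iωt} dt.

F(ω) = - 2 i \pi \omega e^{- 2 \left|{\omega}\right|}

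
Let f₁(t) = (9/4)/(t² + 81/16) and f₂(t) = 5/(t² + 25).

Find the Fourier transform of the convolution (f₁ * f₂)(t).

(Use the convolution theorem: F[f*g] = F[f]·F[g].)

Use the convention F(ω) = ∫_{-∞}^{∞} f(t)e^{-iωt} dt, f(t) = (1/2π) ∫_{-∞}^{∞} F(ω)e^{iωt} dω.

F[f₁*f₂](ω) = \pi^{2} e^{- \frac{29 \left|{\omega}\right|}{4}}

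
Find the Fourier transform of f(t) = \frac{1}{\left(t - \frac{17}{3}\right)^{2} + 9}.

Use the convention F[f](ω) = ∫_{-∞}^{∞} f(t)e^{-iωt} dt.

F(ω) = \frac{\pi e^{- \frac{17 i \omega}{3} - 3 \left|{\omega}\right|}}{3}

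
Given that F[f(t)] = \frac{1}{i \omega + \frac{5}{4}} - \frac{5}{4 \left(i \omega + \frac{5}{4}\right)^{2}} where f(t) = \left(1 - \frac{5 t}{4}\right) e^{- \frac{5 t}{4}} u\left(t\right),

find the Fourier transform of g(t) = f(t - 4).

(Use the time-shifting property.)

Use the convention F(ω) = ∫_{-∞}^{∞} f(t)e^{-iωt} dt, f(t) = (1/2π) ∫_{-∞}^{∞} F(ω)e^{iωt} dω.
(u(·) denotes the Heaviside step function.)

F[g](ω) = \frac{16 i \omega e^{- 4 i \omega}}{- 16 \omega^{2} + 40 i \omega + 25}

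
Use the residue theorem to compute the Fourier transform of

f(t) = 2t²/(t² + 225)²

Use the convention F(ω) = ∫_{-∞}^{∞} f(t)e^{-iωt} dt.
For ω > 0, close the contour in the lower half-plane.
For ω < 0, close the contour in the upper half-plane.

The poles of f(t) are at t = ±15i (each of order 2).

Let g(z) = f(z)e^{-iωz}; for large |z| the factor e^{-iωz} decays in the lower half-plane when ω > 0 and in the upper half-plane when ω < 0.

Case ω > 0 (lower half-plane, clockwise contour ⇒ F(ω) = -2πi·ΣRes):
  Res_{z = - 15 i} g(z) = \frac{i \left(1 - 15 \omega\right) e^{- 15 \omega}}{30} (pole of order 2)
  F(ω) = -2πi·ΣRes = \frac{\pi \left(1 - 15 \omega\right) e^{- 15 \omega}}{15}

Case ω < 0 (upper half-plane, counterclockwise contour ⇒ F(ω) = +2πi·ΣRes):
  Res_{z = 15 i} g(z) = \frac{i \left(- 15 \omega - 1\right) e^{15 \omega}}{30} (pole of order 2)
  F(ω) = 2πi·ΣRes = \frac{\pi \left(15 \omega + 1\right) e^{15 \omega}}{15}

Both cases combine into a single formula in |ω|:

F(ω) = \frac{\pi \left(1 - 15 \left|{\omega}\right|\right) e^{- 15 \left|{\omega}\right|}}{15}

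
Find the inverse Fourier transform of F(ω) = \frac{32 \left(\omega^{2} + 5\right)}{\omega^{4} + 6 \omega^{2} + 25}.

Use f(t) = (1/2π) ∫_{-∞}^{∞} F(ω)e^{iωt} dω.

f(t) = 8 e^{- 2 \left|{t}\right|} \cos{\left(\left|{t}\right| \right)}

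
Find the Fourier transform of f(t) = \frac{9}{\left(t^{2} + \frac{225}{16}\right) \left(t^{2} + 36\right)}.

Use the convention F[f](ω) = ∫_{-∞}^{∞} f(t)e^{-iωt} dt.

F(ω) = - \frac{8 \pi e^{- 6 \left|{\omega}\right|}}{117} + \frac{64 \pi e^{- \frac{15 \left|{\omega}\right|}{4}}}{585}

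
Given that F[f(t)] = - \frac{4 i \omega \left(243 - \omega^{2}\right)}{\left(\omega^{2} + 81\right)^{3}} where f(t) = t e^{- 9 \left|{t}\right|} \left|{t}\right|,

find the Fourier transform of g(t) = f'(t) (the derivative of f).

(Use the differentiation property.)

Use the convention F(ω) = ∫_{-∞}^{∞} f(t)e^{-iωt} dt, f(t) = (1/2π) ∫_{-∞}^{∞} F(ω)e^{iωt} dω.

F[g](ω) = \frac{4 \omega^{2} \left(243 - \omega^{2}\right)}{\left(\omega^{2} + 81\right)^{3}}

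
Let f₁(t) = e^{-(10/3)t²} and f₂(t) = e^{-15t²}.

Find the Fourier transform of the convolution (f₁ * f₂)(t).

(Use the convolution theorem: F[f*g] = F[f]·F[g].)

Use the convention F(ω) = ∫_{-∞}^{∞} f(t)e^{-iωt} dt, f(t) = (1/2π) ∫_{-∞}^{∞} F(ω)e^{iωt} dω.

F[f₁*f₂](ω) = \frac{\sqrt{2} \pi e^{- \frac{11 \omega^{2}}{120}}}{10}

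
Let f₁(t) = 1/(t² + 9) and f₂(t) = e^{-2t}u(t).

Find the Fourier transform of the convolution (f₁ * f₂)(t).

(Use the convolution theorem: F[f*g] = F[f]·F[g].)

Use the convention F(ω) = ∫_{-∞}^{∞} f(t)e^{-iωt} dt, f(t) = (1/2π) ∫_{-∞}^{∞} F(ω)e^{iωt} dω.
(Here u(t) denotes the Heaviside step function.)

F[f₁*f₂](ω) = \frac{\pi e^{- 3 \left|{\omega}\right|}}{3 \left(i \omega + 2\right)}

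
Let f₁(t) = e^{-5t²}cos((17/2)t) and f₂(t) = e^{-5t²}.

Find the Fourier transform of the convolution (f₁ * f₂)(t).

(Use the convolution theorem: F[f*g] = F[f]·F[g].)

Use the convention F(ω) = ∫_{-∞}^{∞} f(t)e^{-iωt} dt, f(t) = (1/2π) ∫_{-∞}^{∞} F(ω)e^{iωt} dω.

F[f₁*f₂](ω) = \frac{\pi \left(e^{\frac{17 \omega}{10}} + 1\right) e^{- \frac{\omega^{2}}{10} - \frac{17 \omega}{20} - \frac{289}{80}}}{10}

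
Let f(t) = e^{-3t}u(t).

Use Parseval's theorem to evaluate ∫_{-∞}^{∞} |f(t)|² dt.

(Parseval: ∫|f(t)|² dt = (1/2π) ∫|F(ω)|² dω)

∫|f(t)|² dt = \frac{1}{6}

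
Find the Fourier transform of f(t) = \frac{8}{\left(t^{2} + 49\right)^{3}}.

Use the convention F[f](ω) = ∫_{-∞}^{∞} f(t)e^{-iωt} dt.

F(ω) = \frac{\pi \left(49 \omega^{2} + 21 \left|{\omega}\right| + 3\right) e^{- 7 \left|{\omega}\right|}}{16807}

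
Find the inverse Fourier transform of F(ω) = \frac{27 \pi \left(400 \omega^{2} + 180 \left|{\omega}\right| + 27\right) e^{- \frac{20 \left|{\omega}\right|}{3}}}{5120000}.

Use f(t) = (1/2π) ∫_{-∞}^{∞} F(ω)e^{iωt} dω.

f(t) = \frac{5}{\left(t^{2} + \frac{400}{9}\right)^{3}}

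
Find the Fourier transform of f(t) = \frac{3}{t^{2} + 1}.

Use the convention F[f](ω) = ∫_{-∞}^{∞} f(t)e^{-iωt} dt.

F(ω) = 3 \pi e^{- \left|{\omega}\right|}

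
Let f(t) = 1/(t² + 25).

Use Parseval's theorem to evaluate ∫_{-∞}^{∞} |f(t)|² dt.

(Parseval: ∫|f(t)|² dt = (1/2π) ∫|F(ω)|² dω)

∫|f(t)|² dt = \frac{\pi}{250}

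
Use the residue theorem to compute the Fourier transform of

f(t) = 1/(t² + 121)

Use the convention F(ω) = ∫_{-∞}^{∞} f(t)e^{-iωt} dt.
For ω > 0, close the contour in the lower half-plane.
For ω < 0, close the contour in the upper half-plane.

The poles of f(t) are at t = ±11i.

Let g(z) = f(z)e^{-iωz}; for large |z| the factor e^{-iωz} decays in the lower half-plane when ω > 0 and in the upper half-plane when ω < 0.

Case ω > 0 (lower half-plane, clockwise contour ⇒ F(ω) = -2πi·ΣRes):
  Res_{z = - 11 i} g(z) = \frac{i e^{- 11 \omega}}{22}
  F(ω) = -2πi·ΣRes = \frac{\pi e^{- 11 \omega}}{11}

Case ω < 0 (upper half-plane, counterclockwise contour ⇒ F(ω) = +2πi·ΣRes):
  Res_{z = 11 i} g(z) = - \frac{i e^{11 \omega}}{22}
  F(ω) = 2πi·ΣRes = \frac{\pi e^{11 \omega}}{11}

Both cases combine into a single formula in |ω|:

F(ω) = \frac{\pi e^{- 11 \left|{\omega}\right|}}{11}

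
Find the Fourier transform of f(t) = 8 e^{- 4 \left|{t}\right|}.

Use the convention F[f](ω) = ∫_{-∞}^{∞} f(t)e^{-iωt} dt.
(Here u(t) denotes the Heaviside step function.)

F(ω) = \frac{64}{\omega^{2} + 16}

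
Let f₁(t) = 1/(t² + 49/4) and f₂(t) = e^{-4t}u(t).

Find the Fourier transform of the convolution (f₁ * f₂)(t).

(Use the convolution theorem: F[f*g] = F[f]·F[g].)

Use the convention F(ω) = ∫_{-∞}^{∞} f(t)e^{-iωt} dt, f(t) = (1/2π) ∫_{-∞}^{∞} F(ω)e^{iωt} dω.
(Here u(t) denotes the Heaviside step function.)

F[f₁*f₂](ω) = \frac{2 \pi e^{- \frac{7 \left|{\omega}\right|}{2}}}{7 \left(i \omega + 4\right)}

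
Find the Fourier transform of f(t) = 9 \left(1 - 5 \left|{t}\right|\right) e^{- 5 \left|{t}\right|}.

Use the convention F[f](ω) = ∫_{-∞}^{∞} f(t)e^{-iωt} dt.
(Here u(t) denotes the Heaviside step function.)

F(ω) = \frac{180 \omega^{2}}{\left(\omega^{2} + 25\right)^{2}}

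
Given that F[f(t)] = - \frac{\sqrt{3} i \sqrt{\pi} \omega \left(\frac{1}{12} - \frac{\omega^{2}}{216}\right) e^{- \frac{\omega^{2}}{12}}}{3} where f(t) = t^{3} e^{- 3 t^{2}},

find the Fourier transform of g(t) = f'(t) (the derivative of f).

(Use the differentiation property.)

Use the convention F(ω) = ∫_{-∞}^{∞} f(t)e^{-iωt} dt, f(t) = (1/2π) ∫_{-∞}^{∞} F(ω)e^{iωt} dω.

F[g](ω) = \frac{\sqrt{3} \sqrt{\pi} \omega^{2} \left(18 - \omega^{2}\right) e^{- \frac{\omega^{2}}{12}}}{648}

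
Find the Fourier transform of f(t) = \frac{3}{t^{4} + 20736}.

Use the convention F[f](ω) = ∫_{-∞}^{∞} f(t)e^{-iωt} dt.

F(ω) = \frac{\pi e^{- 6 \sqrt{2} \left|{\omega}\right|} \sin{\left(6 \sqrt{2} \left|{\omega}\right| + \frac{\pi}{4} \right)}}{576}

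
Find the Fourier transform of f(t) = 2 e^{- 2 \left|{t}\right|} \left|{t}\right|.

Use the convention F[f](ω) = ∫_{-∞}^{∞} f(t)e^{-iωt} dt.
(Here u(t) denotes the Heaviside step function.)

F(ω) = \frac{4 \left(4 - \omega^{2}\right)}{\left(\omega^{2} + 4\right)^{2}}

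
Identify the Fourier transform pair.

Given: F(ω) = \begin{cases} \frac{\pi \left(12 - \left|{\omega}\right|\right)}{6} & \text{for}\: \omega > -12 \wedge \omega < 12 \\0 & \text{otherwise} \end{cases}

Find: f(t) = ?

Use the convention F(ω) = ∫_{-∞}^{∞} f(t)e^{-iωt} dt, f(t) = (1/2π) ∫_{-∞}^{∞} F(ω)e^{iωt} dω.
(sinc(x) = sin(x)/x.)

f(t) = 12 \operatorname{sinc}^{2}{\left(6 t \right)}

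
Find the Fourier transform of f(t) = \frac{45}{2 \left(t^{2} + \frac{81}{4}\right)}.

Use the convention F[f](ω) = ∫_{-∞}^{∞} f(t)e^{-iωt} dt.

F(ω) = 5 \pi e^{- \frac{9 \left|{\omega}\right|}{2}}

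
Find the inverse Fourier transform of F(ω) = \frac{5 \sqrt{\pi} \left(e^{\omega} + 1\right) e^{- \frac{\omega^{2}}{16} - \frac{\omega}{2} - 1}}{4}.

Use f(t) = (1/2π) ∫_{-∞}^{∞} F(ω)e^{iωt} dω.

f(t) = 5 e^{- 4 t^{2}} \cos{\left(4 t \right)}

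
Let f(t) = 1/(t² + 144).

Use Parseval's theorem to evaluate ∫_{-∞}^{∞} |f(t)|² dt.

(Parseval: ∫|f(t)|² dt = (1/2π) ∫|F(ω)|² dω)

∫|f(t)|² dt = \frac{\pi}{3456}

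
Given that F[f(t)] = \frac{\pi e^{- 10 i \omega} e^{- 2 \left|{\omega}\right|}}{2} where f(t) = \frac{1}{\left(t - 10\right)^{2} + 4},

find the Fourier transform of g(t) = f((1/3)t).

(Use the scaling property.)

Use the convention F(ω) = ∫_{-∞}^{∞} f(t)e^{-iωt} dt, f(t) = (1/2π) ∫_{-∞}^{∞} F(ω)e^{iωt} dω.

F[g](ω) = \frac{3 \pi e^{- 30 i \omega - 6 \left|{\omega}\right|}}{2}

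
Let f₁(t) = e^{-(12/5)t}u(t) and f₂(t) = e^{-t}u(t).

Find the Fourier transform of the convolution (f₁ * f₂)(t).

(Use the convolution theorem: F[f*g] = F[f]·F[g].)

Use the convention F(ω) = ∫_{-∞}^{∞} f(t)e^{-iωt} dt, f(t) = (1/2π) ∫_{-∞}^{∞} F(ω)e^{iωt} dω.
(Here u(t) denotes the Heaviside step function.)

F[f₁*f₂](ω) = \frac{5}{\left(i \omega + 1\right) \left(5 i \omega + 12\right)}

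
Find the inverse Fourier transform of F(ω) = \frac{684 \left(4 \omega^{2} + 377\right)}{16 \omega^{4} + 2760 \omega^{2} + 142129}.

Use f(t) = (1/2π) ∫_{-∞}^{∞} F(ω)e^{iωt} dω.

f(t) = 9 e^{- \frac{19 \left|{t}\right|}{2}} \cos{\left(2 \left|{t}\right| \right)}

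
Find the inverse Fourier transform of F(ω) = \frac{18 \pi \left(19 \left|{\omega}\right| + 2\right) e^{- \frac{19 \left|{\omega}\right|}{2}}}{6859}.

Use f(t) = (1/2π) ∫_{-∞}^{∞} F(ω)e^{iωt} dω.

f(t) = \frac{9}{\left(t^{2} + \frac{361}{4}\right)^{2}}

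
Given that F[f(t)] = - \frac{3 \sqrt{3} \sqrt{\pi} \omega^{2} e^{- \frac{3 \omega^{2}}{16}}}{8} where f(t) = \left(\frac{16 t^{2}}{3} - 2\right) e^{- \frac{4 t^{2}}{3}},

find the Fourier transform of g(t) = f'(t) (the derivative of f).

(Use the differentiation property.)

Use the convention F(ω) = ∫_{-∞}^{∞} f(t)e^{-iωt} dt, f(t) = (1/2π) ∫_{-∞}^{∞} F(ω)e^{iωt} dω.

F[g](ω) = - \frac{3 \sqrt{3} i \sqrt{\pi} \omega^{3} e^{- \frac{3 \omega^{2}}{16}}}{8}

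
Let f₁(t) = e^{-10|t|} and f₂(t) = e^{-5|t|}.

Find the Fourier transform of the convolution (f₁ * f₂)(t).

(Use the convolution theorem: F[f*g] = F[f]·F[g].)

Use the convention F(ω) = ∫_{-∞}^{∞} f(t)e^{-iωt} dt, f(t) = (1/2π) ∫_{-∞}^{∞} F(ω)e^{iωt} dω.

F[f₁*f₂](ω) = \frac{200}{\left(\omega^{2} + 25\right) \left(\omega^{2} + 100\right)}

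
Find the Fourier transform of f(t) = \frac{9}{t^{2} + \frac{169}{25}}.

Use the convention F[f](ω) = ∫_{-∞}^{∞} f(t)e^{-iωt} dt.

F(ω) = \frac{45 \pi e^{- \frac{13 \left|{\omega}\right|}{5}}}{13}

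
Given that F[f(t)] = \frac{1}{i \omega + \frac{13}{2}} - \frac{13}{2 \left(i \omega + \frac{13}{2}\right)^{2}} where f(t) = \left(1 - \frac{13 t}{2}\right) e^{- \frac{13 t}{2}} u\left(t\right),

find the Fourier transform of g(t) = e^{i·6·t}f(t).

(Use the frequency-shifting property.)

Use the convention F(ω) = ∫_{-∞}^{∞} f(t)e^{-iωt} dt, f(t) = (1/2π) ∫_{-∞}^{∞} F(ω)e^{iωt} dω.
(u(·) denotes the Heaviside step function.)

F[g](ω) = \frac{4 i \left(6 - \omega\right)}{4 \omega^{2} - 4 \omega \left(12 + 13 i\right) - 25 + 312 i}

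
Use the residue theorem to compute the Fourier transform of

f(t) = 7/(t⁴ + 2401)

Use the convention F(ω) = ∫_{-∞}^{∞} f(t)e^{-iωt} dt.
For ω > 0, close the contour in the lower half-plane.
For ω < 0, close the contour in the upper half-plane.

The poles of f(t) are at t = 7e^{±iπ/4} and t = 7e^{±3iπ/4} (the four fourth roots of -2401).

Let g(z) = f(z)e^{-iωz}; for large |z| the factor e^{-iωz} decays in the lower half-plane when ω > 0 and in the upper half-plane when ω < 0.

Case ω > 0 (lower half-plane, clockwise contour ⇒ F(ω) = -2πi·ΣRes):
  Res_{z = - \frac{7 \sqrt{2}}{2} - \frac{7 \sqrt{2} i}{2}} g(z) = \frac{\sqrt{2} i \left(1 - i\right) e^{\frac{7 \sqrt{2} \omega \left(-1 + i\right)}{2}}}{392}
  Res_{z = \frac{7 \sqrt{2}}{2} - \frac{7 \sqrt{2} i}{2}} g(z) = \frac{\sqrt{2} i \left(1 + i\right) e^{- \frac{7 \sqrt{2} \omega \left(1 + i\right)}{2}}}{392}
  F(ω) = -2πi·ΣRes = \frac{\sqrt{2} \pi \left(1 - i\right) \left(e^{7 \sqrt{2} i \omega} + i\right) e^{- \frac{7 \sqrt{2} \omega \left(1 + i\right)}{2}}}{196} = \frac{\pi e^{- \frac{7 \sqrt{2} \omega}{2}} \sin{\left(\frac{7 \sqrt{2} \omega}{2} + \frac{\pi}{4} \right)}}{49}

Case ω < 0 (upper half-plane, counterclockwise contour ⇒ F(ω) = +2πi·ΣRes):
  Res_{z = \frac{7 \sqrt{2}}{2} + \frac{7 \sqrt{2} i}{2}} g(z) = \frac{\sqrt{2} i \left(-1 + i\right) e^{\frac{7 \sqrt{2} \omega \left(1 - i\right)}{2}}}{392}
  Res_{z = - \frac{7 \sqrt{2}}{2} + \frac{7 \sqrt{2} i}{2}} g(z) = \frac{\sqrt{2} \left(1 - i\right) e^{\frac{7 \sqrt{2} \omega \left(1 + i\right)}{2}}}{392}
  F(ω) = 2πi·ΣRes = - \frac{\sqrt{2} i \pi \left(i \left(1 - i\right) e^{\frac{7 \sqrt{2} \omega \left(1 - i\right)}{2}} - \left(1 - i\right) e^{\frac{7 \sqrt{2} \omega \left(1 + i\right)}{2}}\right)}{196} = \frac{\pi e^{\frac{7 \sqrt{2} \omega}{2}} \cos{\left(\frac{7 \sqrt{2} \omega}{2} + \frac{\pi}{4} \right)}}{49}

Both cases combine into a single formula in |ω|:

F(ω) = \frac{\pi e^{- \frac{7 \sqrt{2} \left|{\omega}\right|}{2}} \sin{\left(\frac{7 \sqrt{2} \left|{\omega}\right|}{2} + \frac{\pi}{4} \right)}}{49}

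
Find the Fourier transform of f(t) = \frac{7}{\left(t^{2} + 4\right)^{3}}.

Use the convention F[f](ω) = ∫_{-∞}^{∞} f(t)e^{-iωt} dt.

F(ω) = \frac{7 \pi \left(4 \omega^{2} + 6 \left|{\omega}\right| + 3\right) e^{- 2 \left|{\omega}\right|}}{256}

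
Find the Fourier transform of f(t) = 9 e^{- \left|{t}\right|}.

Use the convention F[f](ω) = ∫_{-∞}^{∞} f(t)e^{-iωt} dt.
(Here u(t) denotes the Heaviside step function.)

F(ω) = \frac{18}{\omega^{2} + 1}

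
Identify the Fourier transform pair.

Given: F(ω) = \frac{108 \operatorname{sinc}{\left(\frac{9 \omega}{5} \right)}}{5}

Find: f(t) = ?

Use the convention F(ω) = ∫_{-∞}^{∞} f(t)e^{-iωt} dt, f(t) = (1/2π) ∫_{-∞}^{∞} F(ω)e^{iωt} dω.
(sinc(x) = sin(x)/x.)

f(t) = 6 \left(\begin{cases} 1 & \text{for}\: \left|{t}\right| < \frac{9}{5} \\0 & \text{otherwise} \end{cases}\right)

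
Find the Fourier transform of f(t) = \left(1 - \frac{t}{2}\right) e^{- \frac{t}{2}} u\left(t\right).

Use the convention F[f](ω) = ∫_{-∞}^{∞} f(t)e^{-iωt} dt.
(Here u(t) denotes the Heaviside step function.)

F(ω) = \frac{4 i \omega}{- 4 \omega^{2} + 4 i \omega + 1}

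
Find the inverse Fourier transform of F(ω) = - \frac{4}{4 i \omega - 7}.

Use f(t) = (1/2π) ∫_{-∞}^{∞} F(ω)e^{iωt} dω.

f(t) = e^{\frac{7 t}{4}} u\left(- t\right)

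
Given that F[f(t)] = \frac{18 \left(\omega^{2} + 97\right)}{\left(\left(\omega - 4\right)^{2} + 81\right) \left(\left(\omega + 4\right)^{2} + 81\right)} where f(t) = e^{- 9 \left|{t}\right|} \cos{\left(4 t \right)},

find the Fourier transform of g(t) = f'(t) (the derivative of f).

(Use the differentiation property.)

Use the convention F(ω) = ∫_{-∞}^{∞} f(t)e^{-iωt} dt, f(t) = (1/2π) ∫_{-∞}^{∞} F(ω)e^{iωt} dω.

F[g](ω) = \frac{18 i \omega \left(\omega^{2} + 97\right)}{\omega^{4} + 130 \omega^{2} + 9409}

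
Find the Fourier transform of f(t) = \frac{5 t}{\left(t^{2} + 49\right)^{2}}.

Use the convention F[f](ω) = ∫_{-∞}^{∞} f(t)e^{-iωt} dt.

F(ω) = - \frac{5 i \pi \omega e^{- 7 \left|{\omega}\right|}}{14}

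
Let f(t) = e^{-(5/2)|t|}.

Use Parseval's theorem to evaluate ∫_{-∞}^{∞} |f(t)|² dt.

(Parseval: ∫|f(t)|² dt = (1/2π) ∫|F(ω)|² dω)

∫|f(t)|² dt = \frac{2}{5}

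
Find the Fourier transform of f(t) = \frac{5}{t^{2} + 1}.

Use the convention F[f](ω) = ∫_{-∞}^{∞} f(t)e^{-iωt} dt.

F(ω) = 5 \pi e^{- \left|{\omega}\right|}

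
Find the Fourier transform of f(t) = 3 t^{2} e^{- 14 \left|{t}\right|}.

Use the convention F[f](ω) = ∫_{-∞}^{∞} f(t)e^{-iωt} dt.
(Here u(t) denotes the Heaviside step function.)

F(ω) = \frac{168 \left(196 - 3 \omega^{2}\right)}{\left(\omega^{2} + 196\right)^{3}}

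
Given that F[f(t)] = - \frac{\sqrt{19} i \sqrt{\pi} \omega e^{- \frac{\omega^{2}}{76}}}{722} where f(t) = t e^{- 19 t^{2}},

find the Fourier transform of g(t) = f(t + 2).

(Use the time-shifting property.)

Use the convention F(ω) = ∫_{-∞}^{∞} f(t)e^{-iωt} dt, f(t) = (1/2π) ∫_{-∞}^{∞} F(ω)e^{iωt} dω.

F[g](ω) = - \frac{\sqrt{19} i \sqrt{\pi} \omega e^{- \frac{\omega \left(\omega - 152 i\right)}{76}}}{722}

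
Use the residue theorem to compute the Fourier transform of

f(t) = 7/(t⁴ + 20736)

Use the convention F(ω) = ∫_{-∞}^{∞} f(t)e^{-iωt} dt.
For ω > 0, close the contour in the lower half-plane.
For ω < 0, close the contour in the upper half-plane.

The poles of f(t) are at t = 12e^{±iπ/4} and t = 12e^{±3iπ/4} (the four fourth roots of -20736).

Let g(z) = f(z)e^{-iωz}; for large |z| the factor e^{-iωz} decays in the lower half-plane when ω > 0 and in the upper half-plane when ω < 0.

Case ω > 0 (lower half-plane, clockwise contour ⇒ F(ω) = -2πi·ΣRes):
  Res_{z = - 6 \sqrt{2} - 6 \sqrt{2} i} g(z) = \frac{7 \sqrt{2} i \left(1 - i\right) e^{6 \sqrt{2} \omega \left(-1 + i\right)}}{13824}
  Res_{z = 6 \sqrt{2} - 6 \sqrt{2} i} g(z) = \frac{7 \sqrt{2} i \left(1 + i\right) e^{- 6 \sqrt{2} \omega \left(1 + i\right)}}{13824}
  F(ω) = -2πi·ΣRes = \frac{7 \sqrt{2} \pi \left(1 - i\right) \left(e^{12 \sqrt{2} i \omega} + i\right) e^{- 6 \sqrt{2} \omega \left(1 + i\right)}}{6912} = \frac{7 \pi e^{- 6 \sqrt{2} \omega} \sin{\left(6 \sqrt{2} \omega + \frac{\pi}{4} \right)}}{1728}

Case ω < 0 (upper half-plane, counterclockwise contour ⇒ F(ω) = +2πi·ΣRes):
  Res_{z = 6 \sqrt{2} + 6 \sqrt{2} i} g(z) = \frac{7 \sqrt{2} i \left(-1 + i\right) e^{6 \sqrt{2} \omega \left(1 - i\right)}}{13824}
  Res_{z = - 6 \sqrt{2} + 6 \sqrt{2} i} g(z) = \frac{7 \sqrt{2} \left(1 - i\right) e^{6 \sqrt{2} \omega \left(1 + i\right)}}{13824}
  F(ω) = 2πi·ΣRes = - \frac{7 \sqrt{2} i \pi \left(i \left(1 - i\right) e^{6 \sqrt{2} \omega \left(1 - i\right)} - \left(1 - i\right) e^{6 \sqrt{2} \omega \left(1 + i\right)}\right)}{6912} = \frac{7 \pi e^{6 \sqrt{2} \omega} \cos{\left(6 \sqrt{2} \omega + \frac{\pi}{4} \right)}}{1728}

Both cases combine into a single formula in |ω|:

F(ω) = \frac{7 \pi e^{- 6 \sqrt{2} \left|{\omega}\right|} \sin{\left(6 \sqrt{2} \left|{\omega}\right| + \frac{\pi}{4} \right)}}{1728}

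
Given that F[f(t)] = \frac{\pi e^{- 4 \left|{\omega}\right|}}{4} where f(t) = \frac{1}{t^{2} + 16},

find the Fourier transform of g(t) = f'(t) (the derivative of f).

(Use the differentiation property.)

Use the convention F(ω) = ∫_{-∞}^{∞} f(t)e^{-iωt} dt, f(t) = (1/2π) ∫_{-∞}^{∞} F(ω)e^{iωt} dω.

F[g](ω) = \frac{i \pi \omega e^{- 4 \left|{\omega}\right|}}{4}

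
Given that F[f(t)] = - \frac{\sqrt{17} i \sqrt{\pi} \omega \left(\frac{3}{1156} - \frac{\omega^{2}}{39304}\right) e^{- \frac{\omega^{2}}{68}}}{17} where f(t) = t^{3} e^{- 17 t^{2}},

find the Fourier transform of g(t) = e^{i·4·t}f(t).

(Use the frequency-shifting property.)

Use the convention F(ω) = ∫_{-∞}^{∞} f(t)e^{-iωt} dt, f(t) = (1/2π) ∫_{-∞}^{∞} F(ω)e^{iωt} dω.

F[g](ω) = \frac{\sqrt{17} i \sqrt{\pi} \left(\omega - 4\right) \left(\left(\omega - 4\right)^{2} - 102\right) e^{- \frac{\left(\omega - 4\right)^{2}}{68}}}{668168}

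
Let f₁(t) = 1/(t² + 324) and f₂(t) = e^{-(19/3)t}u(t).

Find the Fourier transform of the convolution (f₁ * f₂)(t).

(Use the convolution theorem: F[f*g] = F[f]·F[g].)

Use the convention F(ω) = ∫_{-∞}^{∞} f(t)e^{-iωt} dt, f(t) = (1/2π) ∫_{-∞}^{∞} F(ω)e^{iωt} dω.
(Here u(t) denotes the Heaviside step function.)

F[f₁*f₂](ω) = \frac{\pi e^{- 18 \left|{\omega}\right|}}{6 \left(3 i \omega + 19\right)}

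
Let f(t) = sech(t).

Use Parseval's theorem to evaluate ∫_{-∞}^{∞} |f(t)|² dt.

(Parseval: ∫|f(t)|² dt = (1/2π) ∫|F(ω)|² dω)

∫|f(t)|² dt = 2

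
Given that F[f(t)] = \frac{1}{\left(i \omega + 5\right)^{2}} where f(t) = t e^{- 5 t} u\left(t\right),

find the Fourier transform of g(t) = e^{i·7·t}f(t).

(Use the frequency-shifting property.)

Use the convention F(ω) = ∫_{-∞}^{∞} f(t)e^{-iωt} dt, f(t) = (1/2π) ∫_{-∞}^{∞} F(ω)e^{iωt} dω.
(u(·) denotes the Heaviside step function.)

F[g](ω) = \frac{1}{\left(i \left(\omega - 7\right) + 5\right)^{2}}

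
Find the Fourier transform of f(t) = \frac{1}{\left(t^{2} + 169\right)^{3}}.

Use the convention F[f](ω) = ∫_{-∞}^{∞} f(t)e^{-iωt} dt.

F(ω) = \frac{\pi \left(169 \omega^{2} + 39 \left|{\omega}\right| + 3\right) e^{- 13 \left|{\omega}\right|}}{2970344}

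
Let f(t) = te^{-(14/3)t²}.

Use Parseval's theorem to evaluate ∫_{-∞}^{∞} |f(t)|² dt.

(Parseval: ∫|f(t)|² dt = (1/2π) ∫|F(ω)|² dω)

∫|f(t)|² dt = \frac{3 \sqrt{21} \sqrt{\pi}}{784}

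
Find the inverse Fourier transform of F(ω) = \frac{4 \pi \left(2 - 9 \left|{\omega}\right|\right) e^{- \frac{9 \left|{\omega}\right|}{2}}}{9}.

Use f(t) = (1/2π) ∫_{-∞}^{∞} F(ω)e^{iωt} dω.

f(t) = \frac{8 t^{2}}{\left(t^{2} + \frac{81}{4}\right)^{2}}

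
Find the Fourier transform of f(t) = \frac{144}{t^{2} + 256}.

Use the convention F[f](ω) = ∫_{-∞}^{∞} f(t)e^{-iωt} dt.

F(ω) = 9 \pi e^{- 16 \left|{\omega}\right|}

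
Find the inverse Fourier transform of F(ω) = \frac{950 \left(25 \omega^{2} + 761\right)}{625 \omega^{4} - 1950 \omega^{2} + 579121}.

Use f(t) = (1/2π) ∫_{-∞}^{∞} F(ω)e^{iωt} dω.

f(t) = 5 e^{- \frac{19 \left|{t}\right|}{5}} \cos{\left(4 \left|{t}\right| \right)}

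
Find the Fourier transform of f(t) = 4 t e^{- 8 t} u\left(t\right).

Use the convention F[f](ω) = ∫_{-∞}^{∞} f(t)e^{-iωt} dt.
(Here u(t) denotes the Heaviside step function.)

F(ω) = \frac{4}{\left(i \omega + 8\right)^{2}}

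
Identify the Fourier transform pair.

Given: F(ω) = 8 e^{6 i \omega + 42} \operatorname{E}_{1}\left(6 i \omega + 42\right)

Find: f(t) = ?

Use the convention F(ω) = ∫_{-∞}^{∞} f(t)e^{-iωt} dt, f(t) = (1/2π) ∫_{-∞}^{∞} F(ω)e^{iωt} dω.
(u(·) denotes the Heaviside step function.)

f(t) = \frac{8 e^{- 7 t} u\left(t\right)}{t + 6}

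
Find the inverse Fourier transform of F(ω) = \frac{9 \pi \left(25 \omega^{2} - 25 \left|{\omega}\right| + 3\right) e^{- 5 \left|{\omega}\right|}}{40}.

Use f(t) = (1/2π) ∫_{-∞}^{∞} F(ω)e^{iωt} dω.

f(t) = \frac{9 t^{4}}{\left(t^{2} + 25\right)^{3}}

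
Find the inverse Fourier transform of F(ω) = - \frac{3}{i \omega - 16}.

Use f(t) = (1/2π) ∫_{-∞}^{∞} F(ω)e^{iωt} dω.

f(t) = 3 e^{16 t} u\left(- t\right)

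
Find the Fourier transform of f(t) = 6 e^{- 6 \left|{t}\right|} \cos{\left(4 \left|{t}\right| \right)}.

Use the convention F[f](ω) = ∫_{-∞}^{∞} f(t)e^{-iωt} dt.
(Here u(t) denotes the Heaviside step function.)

F(ω) = \frac{72 \left(\omega^{2} + 52\right)}{\omega^{4} + 40 \omega^{2} + 2704}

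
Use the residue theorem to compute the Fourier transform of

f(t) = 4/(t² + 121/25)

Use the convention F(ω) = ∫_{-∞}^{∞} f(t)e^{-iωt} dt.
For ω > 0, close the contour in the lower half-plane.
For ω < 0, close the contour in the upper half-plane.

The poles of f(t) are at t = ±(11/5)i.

Let g(z) = f(z)e^{-iωz}; for large |z| the factor e^{-iωz} decays in the lower half-plane when ω > 0 and in the upper half-plane when ω < 0.

Case ω > 0 (lower half-plane, clockwise contour ⇒ F(ω) = -2πi·ΣRes):
  Res_{z = - \frac{11 i}{5}} g(z) = \frac{10 i e^{- \frac{11 \omega}{5}}}{11}
  F(ω) = -2πi·ΣRes = \frac{20 \pi e^{- \frac{11 \omega}{5}}}{11}

Case ω < 0 (upper half-plane, counterclockwise contour ⇒ F(ω) = +2πi·ΣRes):
  Res_{z = \frac{11 i}{5}} g(z) = - \frac{10 i e^{\frac{11 \omega}{5}}}{11}
  F(ω) = 2πi·ΣRes = \frac{20 \pi e^{\frac{11 \omega}{5}}}{11}

Both cases combine into a single formula in |ω|:

F(ω) = \frac{20 \pi e^{- \frac{11 \left|{\omega}\right|}{5}}}{11}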